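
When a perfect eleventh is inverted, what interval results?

First reduce the compound perfect eleventh to its simple form, a perfect fourth.
Inverted interval numbers add to nine, so a fourth pairs with a fifth (4 + 5 = 9).
And perfect stays perfect under inversion, so we get a perfect fifth.

perfect 5th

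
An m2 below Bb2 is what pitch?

Two letter names down from B: A.
A minor second is 1 semitone; 1 semitone down from Bb2 gives A2.

A2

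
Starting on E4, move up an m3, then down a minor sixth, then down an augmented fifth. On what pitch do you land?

Up a minor third from E4: G4 (3 semitones up).
Down a minor sixth from G4: B3 (8 semitones down).
Down an augmented fifth from B3: Eb3 (8 semitones down).

Eb3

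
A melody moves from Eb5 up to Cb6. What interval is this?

minor 6th

E to C spans six letter names (E-F-G-A-B-C): a sixth.
At 8 semitones, Eb5→Cb6 falls one short of a major sixth: minor.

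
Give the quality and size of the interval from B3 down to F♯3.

P4

Descending from B3 to F#3 is the same interval as ascending F#3 to B3.
F to B spans four letter names (F-G-A-B), so the interval is some kind of fourth.
The perfect fourth spans 5 semitones, and F#3 to B3 is exactly 5 semitones — so this is a perfect fourth.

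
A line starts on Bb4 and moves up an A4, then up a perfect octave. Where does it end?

An augmented fourth up from Bb4 is E5.
Up a perfect octave from E5: E6 (12 semitones up).

E6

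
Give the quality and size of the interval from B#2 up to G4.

B to G spans six letter names (B-C-D-E-F-G), plus an octave, so the interval is some kind of thirteenth.
B#2 to G4 spans 19 semitones — two semitones narrower than the major thirteenth (21) — giving a diminished thirteenth.
(Equivalently, a compound diminished sixth: a diminished sixth plus an octave.)

diminished thirteenth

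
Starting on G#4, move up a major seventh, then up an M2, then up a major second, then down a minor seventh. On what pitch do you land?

B##4

G#4 up a major seventh → F##5 (11 semitones).
Up a major second from F##5: G##5 (2 semitones up).
Up a major second from G##5: A##5 (2 semitones up).
A##5 down a minor seventh → B##4 (10 semitones).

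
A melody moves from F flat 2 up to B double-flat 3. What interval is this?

F to B spans four letter names (F-G-A-B), plus an octave: an eleventh.
Fb2 to Bbb3 is 17 semitones, matching the perfect eleventh exactly, so the quality is perfect.
(Equivalently, a compound perfect fourth: a perfect fourth plus an octave.)

perfect 11th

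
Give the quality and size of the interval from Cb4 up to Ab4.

C to A spans six letter names (C-D-E-F-G-A): a sixth.
The major sixth spans 9 semitones, and Cb4 to Ab4 is exactly 9 semitones — so this is a major sixth.

major 6th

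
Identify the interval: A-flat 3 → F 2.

Descending from Ab3 to F2 is the same interval as ascending F2 to Ab3.
F to A spans three letter names (F-G-A), plus an octave: a tenth.
A major tenth would be 16 semitones, but F2 to Ab3 is 15 — one semitone narrower, making it a minor tenth.
(Equivalently, a compound minor third: a minor third plus an octave.)

m10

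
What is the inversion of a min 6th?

major third

The rule of nine gives the new number: 9 − 6 = 3, so a sixth becomes a third.
Quality inverts too: minor becomes major. That makes the inversion a major third.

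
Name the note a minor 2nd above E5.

F5

Two letter names up from E: F.
A minor second spans 1 semitone, so from E5 the target pitch is F5.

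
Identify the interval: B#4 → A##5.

major seventh

B to A spans seven letter names (B-C-D-E-F-G-A), so the interval is some kind of seventh.
Counting semitones, B#4→A##5 is 11, which is the major seventh.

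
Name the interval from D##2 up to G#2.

D to G spans four letter names (D-E-F-G): a fourth.
D##2 to G#2 spans 4 semitones — one semitone narrower than the perfect fourth (5) — giving a diminished fourth.

d4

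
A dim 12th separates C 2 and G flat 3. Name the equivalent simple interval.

diminished 5th

Subtracting seven from the interval number removes an octave: 12 − 7 = 5.
Quality carries through unchanged, so the simple form is a diminished fifth.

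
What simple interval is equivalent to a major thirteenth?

major 6th

Subtracting seven from the interval number removes an octave: 13 − 7 = 6.
Quality carries through unchanged, so the simple form is a major sixth.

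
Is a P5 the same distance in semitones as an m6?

No

A perfect fifth is 7 semitones but a minor sixth is 8 semitones — different sizes.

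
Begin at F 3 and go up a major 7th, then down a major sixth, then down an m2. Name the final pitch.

F sharp 3

F3 up a major seventh → E4 (11 semitones).
A major sixth down from E4 is G3.
Down a minor second from G3: F#3 (1 semitone down).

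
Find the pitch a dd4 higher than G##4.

C5

Four letter names up from G: C.
A doubly diminished fourth spans 3 semitones, so from G##4 the target pitch is C5.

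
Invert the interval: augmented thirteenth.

First reduce the compound augmented thirteenth to its simple form, an augmented sixth.
Inverted interval numbers add to nine, so a sixth pairs with a third (6 + 3 = 9).
Quality inverts too: augmented becomes diminished. That makes the inversion a diminished third.

d3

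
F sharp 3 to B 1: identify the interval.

Descending from F#3 to B1 is the same interval as ascending B1 to F#3.
B to F spans five letter names (B-C-D-E-F), plus an octave: a twelfth.
B1 to F#3 is 19 semitones, matching the perfect twelfth exactly, so the quality is perfect.
(Equivalently, a compound perfect fifth: a perfect fifth plus an octave.)

perfect twelfth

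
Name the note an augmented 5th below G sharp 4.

Counting five letter names down from G lands on C.
An augmented fifth spans 8 semitones, so from G#4 the target pitch is C4.

C 4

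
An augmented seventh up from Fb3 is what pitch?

Counting seven letter names up from F lands on E.
An augmented seventh spans 12 semitones, so from Fb3 the target pitch is E4.

E4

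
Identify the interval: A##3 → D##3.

Descending from A##3 to D##3 is the same interval as ascending D##3 to A##3.
D to A spans five letter names (D-E-F-G-A) — that makes it a fifth of some quality.
Counting semitones, D##3→A##3 is 7, which is the perfect fifth.

perfect fifth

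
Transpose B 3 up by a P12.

Counting five letter names plus an octave up from B lands on F.
A perfect twelfth spans 19 semitones, so from B3 the target pitch is F#5.

F sharp 5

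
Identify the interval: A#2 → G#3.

A to G spans seven letter names (A-B-C-D-E-F-G): a seventh.
At 10 semitones, A#2→G#3 falls one short of a major seventh: minor.

minor 7th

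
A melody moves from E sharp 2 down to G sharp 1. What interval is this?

major 6th

Descending from E#2 to G#1 is the same interval as ascending G#1 to E#2.
G to E spans six letter names (G-A-B-C-D-E): a sixth.
G#1 to E#2 is 9 semitones, matching the major sixth exactly, so the quality is major.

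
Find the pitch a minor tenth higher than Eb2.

Counting three letter names plus an octave up from E lands on G.
A minor tenth spans 15 semitones, so from Eb2 the target pitch is Gb3.

Gb3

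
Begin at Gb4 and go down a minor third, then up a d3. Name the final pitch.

Gb4 down a minor third → Eb4 (3 semitones).
A diminished third up from Eb4 is Gbb4.

Gbb4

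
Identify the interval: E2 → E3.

E to E is the same letter name, plus an octave — that makes it an octave of some quality.
Counting semitones, E2→E3 is 12, which is the perfect octave.

P8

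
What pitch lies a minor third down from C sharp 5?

A sharp 4

Counting three letter names down from C lands on A.
A minor third spans 3 semitones, so from C#5 the target pitch is A#4.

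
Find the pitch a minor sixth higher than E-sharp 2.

Six letter names up from E: C.
Moving 8 semitones up from E#2 (the size of a minor sixth) reaches C#3.

C-sharp 3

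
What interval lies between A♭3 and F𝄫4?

diminished 6th

A to F spans six letter names (A-B-C-D-E-F): a sixth.
A major sixth would be 9 semitones; Ab3 to Fbb4 is 7, two semitones narrower, so the interval is diminished.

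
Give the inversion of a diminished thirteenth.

First reduce the compound diminished thirteenth to its simple form, a diminished sixth.
Interval numbers invert to sum to nine: 6 + 3 = 9, so a sixth inverts to a third.
And diminished becomes augmented under inversion, so we get an augmented third.

A3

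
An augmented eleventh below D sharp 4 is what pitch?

A 2

Counting four letter names plus an octave down from D lands on A.
Moving 18 semitones down from D#4 (the size of an augmented eleventh) reaches A2.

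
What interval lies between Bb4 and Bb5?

B to B is the same letter name, plus an octave: an octave.
The perfect octave spans 12 semitones, and Bb4 to Bb5 is exactly 12 semitones — so this is a perfect octave.

perfect octave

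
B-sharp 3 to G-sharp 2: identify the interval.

major 10th

Descending from B#3 to G#2 is the same interval as ascending G#2 to B#3.
G to B spans three letter names (G-A-B), plus an octave, so the interval is some kind of tenth.
The major tenth spans 16 semitones, and G#2 to B#3 is exactly 16 semitones — so this is a major tenth.
(Equivalently, a compound major third: a major third plus an octave.)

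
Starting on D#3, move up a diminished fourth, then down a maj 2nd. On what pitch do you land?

F3

A diminished fourth up from D#3 is G3.
G3 down a major second → F3 (2 semitones).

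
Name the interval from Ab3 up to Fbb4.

d6

A to F spans six letter names (A-B-C-D-E-F), so the interval is some kind of sixth.
A major sixth would be 9 semitones; Ab3 to Fbb4 is 7, two semitones narrower, so the interval is diminished.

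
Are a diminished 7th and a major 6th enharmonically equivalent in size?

A diminished seventh = 9 semitones = a major sixth; enharmonically equal.

Yes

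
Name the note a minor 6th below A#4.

C##4

Six letter names down from A: C.
Moving 8 semitones down from A#4 (the size of a minor sixth) reaches C##4.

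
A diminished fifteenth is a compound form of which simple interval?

Take out an octave (7 from the number): 15 − 7 = 8.
So a diminished fifteenth is an octave plus a diminished octave. The quality is unchanged.

diminished 8th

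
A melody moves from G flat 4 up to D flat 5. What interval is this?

G to D spans five letter names (G-A-B-C-D), so the interval is some kind of fifth.
Gb4 to Db5 is 7 semitones, matching the perfect fifth exactly, so the quality is perfect.

perfect fifth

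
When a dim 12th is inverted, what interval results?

First reduce the compound diminished twelfth to its simple form, a diminished fifth.
Interval numbers invert to sum to nine: 5 + 4 = 9, so a fifth inverts to a fourth.
The quality also flips — diminished becomes augmented — giving an augmented fourth.

augmented fourth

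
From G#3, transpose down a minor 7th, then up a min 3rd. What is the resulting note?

C#3

G#3 down a minor seventh → A#2 (10 semitones).
A minor third up from A#2 is C#3.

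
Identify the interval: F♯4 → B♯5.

F to B spans four letter names (F-G-A-B), plus an octave — that makes it an eleventh of some quality.
The perfect eleventh is 17 semitones; here we have 18, one semitone wider: augmented.
(Equivalently, a compound augmented fourth: an augmented fourth plus an octave.)

augmented eleventh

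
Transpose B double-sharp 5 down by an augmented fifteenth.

The letter stays B (same as the start), shifted two octaves down.
An augmented fifteenth is 25 semitones; 25 semitones down from B##5 gives B#3.

B sharp 3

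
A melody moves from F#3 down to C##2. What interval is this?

diminished eleventh

Descending from F#3 to C##2 is the same interval as ascending C##2 to F#3.
C to F spans four letter names (C-D-E-F), plus an octave, so the interval is some kind of eleventh.
The perfect eleventh is 17 semitones; here we have 16, one semitone narrower: diminished.
(Equivalently, a compound diminished fourth: a diminished fourth plus an octave.)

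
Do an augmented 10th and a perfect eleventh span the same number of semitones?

An augmented tenth = 17 semitones = a perfect eleventh; enharmonically equal.

Yes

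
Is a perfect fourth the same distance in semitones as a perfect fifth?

No

A perfect fourth spans 5 semitones; a perfect fifth spans 7 semitones. They differ by 2.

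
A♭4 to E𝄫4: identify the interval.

augmented fourth

Descending from Ab4 to Ebb4 is the same interval as ascending Ebb4 to Ab4.
E to A spans four letter names (E-F-G-A) — that makes it a fourth of some quality.
The perfect fourth is 5 semitones; here we have 6, one semitone wider: augmented.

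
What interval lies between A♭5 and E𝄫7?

diminished twelfth

A to E spans five letter names (A-B-C-D-E), plus an octave, so the interval is some kind of twelfth.
The perfect twelfth is 19 semitones; here we have 18, one semitone narrower: diminished.
(Equivalently, a compound diminished fifth: a diminished fifth plus an octave.)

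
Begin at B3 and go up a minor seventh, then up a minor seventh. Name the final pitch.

G5

Up a minor seventh from B3: A4 (10 semitones up).
Up a minor seventh from A4: G5 (10 semitones up).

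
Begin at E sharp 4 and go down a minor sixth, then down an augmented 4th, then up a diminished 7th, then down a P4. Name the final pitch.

G 3

Down a minor sixth from E#4: G##3 (8 semitones down).
Down an augmented fourth from G##3: D#3 (6 semitones down).
D#3 up a diminished seventh → C4 (9 semitones).
Down a perfect fourth from C4: G3 (5 semitones down).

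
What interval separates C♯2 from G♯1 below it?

perfect 4th

Descending from C#2 to G#1 is the same interval as ascending G#1 to C#2.
G to C spans four letter names (G-A-B-C), so the interval is some kind of fourth.
The perfect fourth spans 5 semitones, and G#1 to C#2 is exactly 5 semitones — so this is a perfect fourth.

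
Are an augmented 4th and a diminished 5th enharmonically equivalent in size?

Yes

An augmented fourth spans 6 semitones, and a diminished fifth also spans 6 semitones — they're enharmonic.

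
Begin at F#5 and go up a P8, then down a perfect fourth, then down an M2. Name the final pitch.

B5

F#5 up a perfect octave → F#6 (12 semitones).
Down a perfect fourth from F#6: C#6 (5 semitones down).
A major second down from C#6 is B5.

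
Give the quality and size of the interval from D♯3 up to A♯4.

D to A spans five letter names (D-E-F-G-A), plus an octave, so the interval is some kind of twelfth.
Counting semitones, D#3→A#4 is 19, which is the perfect twelfth.
(Equivalently, a compound perfect fifth: a perfect fifth plus an octave.)

P12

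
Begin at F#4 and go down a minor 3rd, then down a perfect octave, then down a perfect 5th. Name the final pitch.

G#2

A minor third down from F#4 is D#4.
Down a perfect octave from D#4: D#3 (12 semitones down).
Down a perfect fifth from D#3: G#2 (7 semitones down).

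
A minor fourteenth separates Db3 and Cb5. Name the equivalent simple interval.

Subtracting seven from the interval number removes an octave: 14 − 7 = 7.
Quality carries through unchanged, so the simple form is a minor seventh.

m7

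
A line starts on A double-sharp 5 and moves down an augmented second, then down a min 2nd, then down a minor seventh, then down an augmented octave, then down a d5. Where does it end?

C double-sharp 3

Down an augmented second from A##5: G#5 (3 semitones down).
Down a minor second from G#5: F##5 (1 semitone down).
A minor seventh down from F##5 is G##4.
Down an augmented octave from G##4: G#3 (13 semitones down).
G#3 down a diminished fifth → C##3 (6 semitones).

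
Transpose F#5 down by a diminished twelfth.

B#3

Counting five letter names plus an octave down from F lands on B.
A diminished twelfth is 18 semitones; 18 semitones down from F#5 gives B#3.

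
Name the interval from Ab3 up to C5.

A to C spans three letter names (A-B-C), plus an octave, so the interval is some kind of tenth.
Counting semitones, Ab3→C5 is 16, which is the major tenth.
(Equivalently, a compound major third: a major third plus an octave.)

major 10th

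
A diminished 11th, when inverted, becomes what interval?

First reduce the compound diminished eleventh to its simple form, a diminished fourth.
Interval numbers invert to sum to nine: 4 + 5 = 9, so a fourth inverts to a fifth.
And diminished becomes augmented under inversion, so we get an augmented fifth.

augmented 5th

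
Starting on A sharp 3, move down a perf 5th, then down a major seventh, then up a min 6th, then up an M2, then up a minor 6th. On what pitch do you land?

B flat 3

A perfect fifth down from A#3 is D#3.
Down a major seventh from D#3: E2 (11 semitones down).
E2 up a minor sixth → C3 (8 semitones).
A major second up from C3 is D3.
D3 up a minor sixth → Bb3 (8 semitones).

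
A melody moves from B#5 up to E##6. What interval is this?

B to E spans four letter names (B-C-D-E) — that makes it a fourth of some quality.
The perfect fourth is 5 semitones; here we have 6, one semitone wider: augmented.

augmented fourth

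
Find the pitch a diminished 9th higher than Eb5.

Fbb6

Counting two letter names plus an octave up from E lands on F.
A diminished ninth is 12 semitones; 12 semitones up from Eb5 gives Fbb6.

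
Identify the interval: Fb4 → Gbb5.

F to G spans two letter names (F-G), plus an octave — that makes it a ninth of some quality.
At 13 semitones, Fb4→Gbb5 falls one short of a major ninth: minor.
(Equivalently, a compound minor second: a minor second plus an octave.)

m9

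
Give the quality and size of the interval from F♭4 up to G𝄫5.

F to G spans two letter names (F-G), plus an octave, so the interval is some kind of ninth.
Fb4 to Gbb5 is 13 semitones, a half step short of the major ninth (14), so this is minor.
(Equivalently, a compound minor second: a minor second plus an octave.)

minor ninth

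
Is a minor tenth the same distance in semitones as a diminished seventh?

No

A minor tenth spans 15 semitones; a diminished seventh spans 9 semitones. They differ by 6.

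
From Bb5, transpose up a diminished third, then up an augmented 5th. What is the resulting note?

Ab6

A diminished third up from Bb5 is Dbb6.
Dbb6 up an augmented fifth → Ab6 (8 semitones).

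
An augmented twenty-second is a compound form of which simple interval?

Subtracting seven from the interval number removes an octave: 22 − 14 = 8.
So an augmented twenty-second is 2 octaves plus an augmented octave. The quality is unchanged.

augmented 8th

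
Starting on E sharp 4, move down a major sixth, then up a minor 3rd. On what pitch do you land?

B 3

Down a major sixth from E#4: G#3 (9 semitones down).
Up a minor third from G#3: B3 (3 semitones up).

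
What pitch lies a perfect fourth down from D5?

A4

Counting four letter names down from D lands on A.
A perfect fourth is 5 semitones; 5 semitones down from D5 gives A4.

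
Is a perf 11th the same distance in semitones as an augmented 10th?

Both span 17 semitones: a perfect eleventh and an augmented tenth are the same chromatic distance.

Yes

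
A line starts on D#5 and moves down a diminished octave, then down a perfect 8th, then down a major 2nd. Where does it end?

Down a diminished octave from D#5: D##4 (11 semitones down).
D##4 down a perfect octave → D##3 (12 semitones).
A major second down from D##3 is C##3.

C##3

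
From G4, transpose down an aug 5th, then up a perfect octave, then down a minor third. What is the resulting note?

G4 down an augmented fifth → Cb4 (8 semitones).
A perfect octave up from Cb4 is Cb5.
Down a minor third from Cb5: Ab4 (3 semitones down).

Ab4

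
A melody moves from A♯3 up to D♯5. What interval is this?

A to D spans four letter names (A-B-C-D), plus an octave: an eleventh.
The perfect eleventh spans 17 semitones, and A#3 to D#5 is exactly 17 semitones — so this is a perfect eleventh.
(Equivalently, a compound perfect fourth: a perfect fourth plus an octave.)

perfect eleventh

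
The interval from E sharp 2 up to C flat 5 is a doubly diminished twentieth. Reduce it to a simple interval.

doubly diminished 6th

Take out 2 octaves (14 from the number): 20 − 14 = 6.
That makes a doubly diminished twentieth a compound doubly diminished sixth — 2 octaves plus a doubly diminished sixth.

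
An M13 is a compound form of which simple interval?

Take out an octave (7 from the number): 13 − 7 = 6.
That makes a major thirteenth a compound major sixth — an octave plus a major sixth.

major 6th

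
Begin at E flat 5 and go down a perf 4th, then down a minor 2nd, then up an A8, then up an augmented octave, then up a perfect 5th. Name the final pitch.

A perfect fourth down from Eb5 is Bb4.
Down a minor second from Bb4: A4 (1 semitone down).
An augmented octave up from A4 is A#5.
An augmented octave up from A#5 is A##6.
A##6 up a perfect fifth → E##7 (7 semitones).

E double-sharp 7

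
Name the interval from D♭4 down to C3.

minor 9th

Descending from Db4 to C3 is the same interval as ascending C3 to Db4.
C to D spans two letter names (C-D), plus an octave, so the interval is some kind of ninth.
A major ninth would be 14 semitones, but C3 to Db4 is 13 — one semitone narrower, making it a minor ninth.
(Equivalently, a compound minor second: a minor second plus an octave.)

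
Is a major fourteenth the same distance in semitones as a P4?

A major fourteenth is 23 semitones but a perfect fourth is 5 semitones — different sizes.

No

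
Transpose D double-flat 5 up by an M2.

E double-flat 5

Counting two letter names up from D lands on E.
A major second is 2 semitones; 2 semitones up from Dbb5 gives Ebb5.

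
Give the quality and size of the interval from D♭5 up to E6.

augmented ninth

D to E spans two letter names (D-E), plus an octave, so the interval is some kind of ninth.
Db5 to E6 spans 15 semitones — one semitone wider than the major ninth (14) — giving an augmented ninth.
(Equivalently, a compound augmented second: an augmented second plus an octave.)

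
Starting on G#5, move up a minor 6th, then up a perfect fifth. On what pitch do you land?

Up a minor sixth from G#5: E6 (8 semitones up).
Up a perfect fifth from E6: B6 (7 semitones up).

B6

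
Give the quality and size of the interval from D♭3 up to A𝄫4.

d12

D to A spans five letter names (D-E-F-G-A), plus an octave, so the interval is some kind of twelfth.
Db3 to Abb4 spans 18 semitones — one semitone narrower than the perfect twelfth (19) — giving a diminished twelfth.
(Equivalently, a compound diminished fifth: a diminished fifth plus an octave.)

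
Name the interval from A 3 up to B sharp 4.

augmented ninth

A to B spans two letter names (A-B), plus an octave, so the interval is some kind of ninth.
The major ninth is 14 semitones; here we have 15, one semitone wider: augmented.
(Equivalently, a compound augmented second: an augmented second plus an octave.)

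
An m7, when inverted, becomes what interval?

Inverted interval numbers add to nine, so a seventh pairs with a second (7 + 2 = 9).
And minor becomes major under inversion, so we get a major second.

major second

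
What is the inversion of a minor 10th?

First reduce the compound minor tenth to its simple form, a minor third.
Interval numbers invert to sum to nine: 3 + 6 = 9, so a third inverts to a sixth.
Quality inverts too: minor becomes major. That makes the inversion a major sixth.

major sixth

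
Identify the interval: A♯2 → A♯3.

perfect octave

A to A is the same letter name, plus an octave, so the interval is some kind of octave.
Counting semitones, A#2→A#3 is 12, which is the perfect octave.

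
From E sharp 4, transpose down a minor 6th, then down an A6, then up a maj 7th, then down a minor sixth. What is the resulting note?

C double-sharp 3

Down a minor sixth from E#4: G##3 (8 semitones down).
An augmented sixth down from G##3 is B2.
B2 up a major seventh → A#3 (11 semitones).
Down a minor sixth from A#3: C##3 (8 semitones down).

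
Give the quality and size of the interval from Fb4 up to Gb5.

major ninth

F to G spans two letter names (F-G), plus an octave — that makes it a ninth of some quality.
The major ninth spans 14 semitones, and Fb4 to Gb5 is exactly 14 semitones — so this is a major ninth.
(Equivalently, a compound major second: a major second plus an octave.)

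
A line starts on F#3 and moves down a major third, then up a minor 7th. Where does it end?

A major third down from F#3 is D3.
A minor seventh up from D3 is C4.

C4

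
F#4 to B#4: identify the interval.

F to B spans four letter names (F-G-A-B): a fourth.
A perfect fourth would be 5 semitones; F#4 to B#4 is 6, one semitone wider, so the interval is augmented.

augmented fourth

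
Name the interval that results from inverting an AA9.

First reduce the compound doubly augmented ninth to its simple form, a doubly augmented second.
Inverted interval numbers add to nine, so a second pairs with a seventh (2 + 7 = 9).
Quality inverts too: doubly augmented becomes doubly diminished. That makes the inversion a doubly diminished seventh.

doubly diminished seventh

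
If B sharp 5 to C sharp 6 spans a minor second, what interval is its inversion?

Inverted interval numbers add to nine, so a second pairs with a seventh (2 + 7 = 9).
Quality inverts too: minor becomes major. That makes the inversion a major seventh.

M7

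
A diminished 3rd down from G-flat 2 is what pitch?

Counting three letter names down from G lands on E.
A diminished third is 2 semitones; 2 semitones down from Gb2 gives E2.

E 2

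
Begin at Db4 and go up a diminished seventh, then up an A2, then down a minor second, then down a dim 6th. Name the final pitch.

Db4 up a diminished seventh → Cbb5 (9 semitones).
Up an augmented second from Cbb5: Db5 (3 semitones up).
Db5 down a minor second → C5 (1 semitone).
Down a diminished sixth from C5: E#4 (7 semitones down).

E#4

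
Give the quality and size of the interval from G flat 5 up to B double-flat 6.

G to B spans three letter names (G-A-B), plus an octave: a tenth.
At 15 semitones, Gb5→Bbb6 falls one short of a major tenth: minor.
(Equivalently, a compound minor third: a minor third plus an octave.)

m10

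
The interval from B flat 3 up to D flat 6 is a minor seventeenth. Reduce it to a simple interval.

m3

Take out 2 octaves (14 from the number): 17 − 14 = 3.
Quality carries through unchanged, so the simple form is a minor third.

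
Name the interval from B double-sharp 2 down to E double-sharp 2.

P5

Descending from B##2 to E##2 is the same interval as ascending E##2 to B##2.
E to B spans five letter names (E-F-G-A-B), so the interval is some kind of fifth.
E##2 to B##2 is 7 semitones, matching the perfect fifth exactly, so the quality is perfect.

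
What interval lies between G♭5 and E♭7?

M13

G to E spans six letter names (G-A-B-C-D-E), plus an octave: a thirteenth.
Gb5 to Eb7 is 21 semitones, matching the major thirteenth exactly, so the quality is major.
(Equivalently, a compound major sixth: a major sixth plus an octave.)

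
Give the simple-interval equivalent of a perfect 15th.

Subtracting seven from the interval number removes an octave: 15 − 7 = 8.
So a perfect fifteenth is an octave plus a perfect octave. The quality is unchanged.

perfect octave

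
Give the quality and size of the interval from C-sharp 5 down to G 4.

augmented fourth

Descending from C#5 to G4 is the same interval as ascending G4 to C#5.
G to C spans four letter names (G-A-B-C): a fourth.
The perfect fourth is 5 semitones; here we have 6, one semitone wider: augmented.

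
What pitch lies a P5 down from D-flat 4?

G-flat 3

Five letter names down from D: G.
A perfect fifth is 7 semitones; 7 semitones down from Db4 gives Gb3.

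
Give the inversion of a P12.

First reduce the compound perfect twelfth to its simple form, a perfect fifth.
The rule of nine gives the new number: 9 − 5 = 4, so a fifth becomes a fourth.
And perfect stays perfect under inversion, so we get a perfect fourth.

P4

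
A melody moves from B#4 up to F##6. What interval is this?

perfect twelfth

B to F spans five letter names (B-C-D-E-F), plus an octave, so the interval is some kind of twelfth.
The perfect twelfth spans 19 semitones, and B#4 to F##6 is exactly 19 semitones — so this is a perfect twelfth.
(Equivalently, a compound perfect fifth: a perfect fifth plus an octave.)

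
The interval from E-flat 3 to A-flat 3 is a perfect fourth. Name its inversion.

Interval numbers invert to sum to nine: 4 + 5 = 9, so a fourth inverts to a fifth.
The quality also flips — perfect stays perfect — giving a perfect fifth.

P5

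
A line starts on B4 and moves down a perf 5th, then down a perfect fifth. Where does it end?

A3

Down a perfect fifth from B4: E4 (7 semitones down).
A perfect fifth down from E4 is A3.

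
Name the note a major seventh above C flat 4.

The seventh takes the letter from C up to B.
A major seventh spans 11 semitones, so from Cb4 the target pitch is Bb4.

B flat 4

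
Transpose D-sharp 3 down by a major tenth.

Three letters down from D (plus an octave) reaches B.
A major tenth is 16 semitones; 16 semitones down from D#3 gives B1.

B 1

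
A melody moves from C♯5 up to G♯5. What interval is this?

perfect fifth

C to G spans five letter names (C-D-E-F-G) — that makes it a fifth of some quality.
The perfect fifth spans 7 semitones, and C#5 to G#5 is exactly 7 semitones — so this is a perfect fifth.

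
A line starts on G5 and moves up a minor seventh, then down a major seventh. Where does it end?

G5 up a minor seventh → F6 (10 semitones).
F6 down a major seventh → Gb5 (11 semitones).

Gb5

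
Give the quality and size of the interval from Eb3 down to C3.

Descending from Eb3 to C3 is the same interval as ascending C3 to Eb3.
C to E spans three letter names (C-D-E): a third.
C3 to Eb3 is 3 semitones, a half step short of the major third (4), so this is minor.

minor 3rd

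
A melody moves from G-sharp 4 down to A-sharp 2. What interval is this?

minor fourteenth

Descending from G#4 to A#2 is the same interval as ascending A#2 to G#4.
A to G spans seven letter names (A-B-C-D-E-F-G), plus an octave — that makes it a fourteenth of some quality.
A major fourteenth would be 23 semitones, but A#2 to G#4 is 22 — one semitone narrower, making it a minor fourteenth.
(Equivalently, a compound minor seventh: a minor seventh plus an octave.)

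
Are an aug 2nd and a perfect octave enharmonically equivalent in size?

3 semitones (augmented second) vs 12 semitones (perfect octave): not equal.

No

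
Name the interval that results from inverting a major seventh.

minor 2nd

The rule of nine gives the new number: 9 − 7 = 2, so a seventh becomes a second.
And major becomes minor under inversion, so we get a minor second.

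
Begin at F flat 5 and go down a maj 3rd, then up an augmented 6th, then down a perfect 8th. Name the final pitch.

B flat 4

A major third down from Fb5 is Dbb5.
Up an augmented sixth from Dbb5: Bb5 (10 semitones up).
A perfect octave down from Bb5 is Bb4.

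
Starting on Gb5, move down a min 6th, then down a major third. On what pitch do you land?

Gb5 down a minor sixth → Bb4 (8 semitones).
A major third down from Bb4 is Gb4.

Gb4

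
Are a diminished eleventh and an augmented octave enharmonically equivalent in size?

No

16 semitones (diminished eleventh) vs 13 semitones (augmented octave): not equal.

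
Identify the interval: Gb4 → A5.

augmented 9th

G to A spans two letter names (G-A), plus an octave — that makes it a ninth of some quality.
The major ninth is 14 semitones; here we have 15, one semitone wider: augmented.
(Equivalently, a compound augmented second: an augmented second plus an octave.)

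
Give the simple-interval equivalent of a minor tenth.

Take out an octave (7 from the number): 10 − 7 = 3.
That makes a minor tenth a compound minor third — an octave plus a minor third.

minor third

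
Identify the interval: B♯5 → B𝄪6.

B to B is the same letter name, plus an octave: an octave.
A perfect octave would be 12 semitones; B#5 to B##6 is 13, one semitone wider, so the interval is augmented.

A8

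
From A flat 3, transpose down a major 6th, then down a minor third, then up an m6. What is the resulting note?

A major sixth down from Ab3 is Cb3.
Cb3 down a minor third → Ab2 (3 semitones).
A minor sixth up from Ab2 is Fb3.

F flat 3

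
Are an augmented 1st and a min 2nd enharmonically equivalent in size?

Both span 1 semitone: an augmented unison and a minor second are the same chromatic distance.

Yes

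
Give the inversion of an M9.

First reduce the compound major ninth to its simple form, a major second.
The rule of nine gives the new number: 9 − 2 = 7, so a second becomes a seventh.
And major becomes minor under inversion, so we get a minor seventh.

minor seventh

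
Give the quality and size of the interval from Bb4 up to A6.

major fourteenth

B to A spans seven letter names (B-C-D-E-F-G-A), plus an octave, so the interval is some kind of fourteenth.
The major fourteenth spans 23 semitones, and Bb4 to A6 is exactly 23 semitones — so this is a major fourteenth.
(Equivalently, a compound major seventh: a major seventh plus an octave.)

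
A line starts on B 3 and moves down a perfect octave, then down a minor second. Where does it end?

A sharp 2

Down a perfect octave from B3: B2 (12 semitones down).
A minor second down from B2 is A#2.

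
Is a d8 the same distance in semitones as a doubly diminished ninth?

A diminished octave spans 11 semitones, and a doubly diminished ninth also spans 11 semitones — they're enharmonic.

Yes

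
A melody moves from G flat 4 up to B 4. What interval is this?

G to B spans three letter names (G-A-B), so the interval is some kind of third.
Gb4 to B4 spans 5 semitones — one semitone wider than the major third (4) — giving an augmented third.

augmented 3rd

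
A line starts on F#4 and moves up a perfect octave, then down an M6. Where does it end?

A perfect octave up from F#4 is F#5.
A major sixth down from F#5 is A4.

A4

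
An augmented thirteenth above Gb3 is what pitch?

E5

Counting six letter names plus an octave up from G lands on E.
An augmented thirteenth is 22 semitones; 22 semitones up from Gb3 gives E5.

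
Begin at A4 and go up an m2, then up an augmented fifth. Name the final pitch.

F#5

A minor second up from A4 is Bb4.
An augmented fifth up from Bb4 is F#5.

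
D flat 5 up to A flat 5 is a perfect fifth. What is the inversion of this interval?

Inverted interval numbers add to nine, so a fifth pairs with a fourth (5 + 4 = 9).
Quality inverts too: perfect stays perfect. That makes the inversion a perfect fourth.

P4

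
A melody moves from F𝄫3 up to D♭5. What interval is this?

F to D spans six letter names (F-G-A-B-C-D), plus an octave — that makes it a thirteenth of some quality.
The major thirteenth is 21 semitones; here we have 22, one semitone wider: augmented.
(Equivalently, a compound augmented sixth: an augmented sixth plus an octave.)

augmented thirteenth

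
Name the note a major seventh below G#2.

A1

Counting seven letter names down from G lands on A.
A major seventh spans 11 semitones, so from G#2 the target pitch is A1.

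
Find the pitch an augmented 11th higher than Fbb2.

Four letters up from F (plus an octave) reaches B.
An augmented eleventh is 18 semitones; 18 semitones up from Fbb2 gives Bbb3.

Bbb3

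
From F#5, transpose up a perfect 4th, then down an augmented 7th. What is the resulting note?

Cb5

Up a perfect fourth from F#5: B5 (5 semitones up).
B5 down an augmented seventh → Cb5 (12 semitones).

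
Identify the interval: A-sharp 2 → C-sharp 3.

m3

A to C spans three letter names (A-B-C) — that makes it a third of some quality.
At 3 semitones, A#2→C#3 falls one short of a major third: minor.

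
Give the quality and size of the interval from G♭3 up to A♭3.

G to A spans two letter names (G-A), so the interval is some kind of second.
The major second spans 2 semitones, and Gb3 to Ab3 is exactly 2 semitones — so this is a major second.

M2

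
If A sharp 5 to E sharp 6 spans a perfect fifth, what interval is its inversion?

perfect fourth

Inverted interval numbers add to nine, so a fifth pairs with a fourth (5 + 4 = 9).
Quality inverts too: perfect stays perfect. That makes the inversion a perfect fourth.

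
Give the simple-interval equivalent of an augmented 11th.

Take out an octave (7 from the number): 11 − 7 = 4.
Quality carries through unchanged, so the simple form is an augmented fourth.

augmented fourth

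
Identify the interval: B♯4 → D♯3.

major thirteenth

Descending from B#4 to D#3 is the same interval as ascending D#3 to B#4.
D to B spans six letter names (D-E-F-G-A-B), plus an octave — that makes it a thirteenth of some quality.
D#3 to B#4 is 21 semitones, matching the major thirteenth exactly, so the quality is major.
(Equivalently, a compound major sixth: a major sixth plus an octave.)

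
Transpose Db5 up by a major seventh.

C6

The seventh takes the letter from D up to C.
A major seventh spans 11 semitones, so from Db5 the target pitch is C6.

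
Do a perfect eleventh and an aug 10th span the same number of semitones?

Yes

Both span 17 semitones: a perfect eleventh and an augmented tenth are the same chromatic distance.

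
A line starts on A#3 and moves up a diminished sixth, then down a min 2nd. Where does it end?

Up a diminished sixth from A#3: F4 (7 semitones up).
A minor second down from F4 is E4.

E4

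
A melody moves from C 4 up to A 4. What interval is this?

major sixth

C to A spans six letter names (C-D-E-F-G-A): a sixth.
The major sixth spans 9 semitones, and C4 to A4 is exactly 9 semitones — so this is a major sixth.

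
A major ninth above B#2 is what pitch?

Two letters up from B (plus an octave) reaches C.
Moving 14 semitones up from B#2 (the size of a major ninth) reaches C##4.

C##4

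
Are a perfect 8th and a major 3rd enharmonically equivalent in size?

A perfect octave is 12 semitones but a major third is 4 semitones — different sizes.

No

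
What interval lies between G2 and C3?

G to C spans four letter names (G-A-B-C): a fourth.
G2 to C3 is 5 semitones, matching the perfect fourth exactly, so the quality is perfect.

perfect fourth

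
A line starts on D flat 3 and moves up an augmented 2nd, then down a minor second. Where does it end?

Up an augmented second from Db3: E3 (3 semitones up).
Down a minor second from E3: D#3 (1 semitone down).

D sharp 3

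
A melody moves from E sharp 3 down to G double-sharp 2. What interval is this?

Descending from E#3 to G##2 is the same interval as ascending G##2 to E#3.
G to E spans six letter names (G-A-B-C-D-E) — that makes it a sixth of some quality.
A major sixth would be 9 semitones, but G##2 to E#3 is 8 — one semitone narrower, making it a minor sixth.

minor sixth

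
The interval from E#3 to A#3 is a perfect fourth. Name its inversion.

Interval numbers invert to sum to nine: 4 + 5 = 9, so a fourth inverts to a fifth.
Quality inverts too: perfect stays perfect. That makes the inversion a perfect fifth.

perfect 5th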